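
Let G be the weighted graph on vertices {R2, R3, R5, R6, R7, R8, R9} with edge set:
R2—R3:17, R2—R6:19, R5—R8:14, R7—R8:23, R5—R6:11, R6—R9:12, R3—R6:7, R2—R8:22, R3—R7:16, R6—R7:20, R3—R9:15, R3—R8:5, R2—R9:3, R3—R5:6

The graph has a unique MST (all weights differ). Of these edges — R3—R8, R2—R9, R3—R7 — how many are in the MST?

3

Kruskal: consider edges lightest-first.
R2—R9 (3): add — endpoints in different components.
R3—R8 (5): add — endpoints in different components.
R3—R5 (6): add — endpoints in different components.
R3—R6 (7): add — endpoints in different components.
R5—R6 (11): skip — R6 and R5 already connected.
R6—R9 (12): add — endpoints in different components.
R5—R8 (14): skip — R5 and R8 already connected.
R3—R9 (15): skip — R9 and R3 already connected.
R3—R7 (16): add — endpoints in different components.
MST edge set: {R2—R9, R3—R8, R3—R5, R3—R6, R6—R9, R3—R7}.
Of the listed edges, {R3—R8, R2—R9, R3—R7} are in the MST → 3.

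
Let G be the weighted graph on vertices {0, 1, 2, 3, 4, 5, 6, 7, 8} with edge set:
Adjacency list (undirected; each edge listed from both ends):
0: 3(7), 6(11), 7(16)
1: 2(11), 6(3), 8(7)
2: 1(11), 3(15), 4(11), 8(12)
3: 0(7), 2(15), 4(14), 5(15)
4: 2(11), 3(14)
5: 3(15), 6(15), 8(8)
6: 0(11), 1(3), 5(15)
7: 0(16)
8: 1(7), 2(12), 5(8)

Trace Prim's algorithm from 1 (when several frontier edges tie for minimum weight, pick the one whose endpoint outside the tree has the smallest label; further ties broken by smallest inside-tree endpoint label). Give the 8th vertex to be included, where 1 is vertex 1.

Prim, starting at 1.
Step 1: cheapest edge leaving the tree is 1—6 (3); add 6.
Step 2: cheapest edge leaving the tree is 1—8 (7); add 8.
Step 3: cheapest edge leaving the tree is 5—8 (8); add 5.
Step 4: cheapest edge leaving the tree is 0—6 (11); add 0.
Step 5: cheapest edge leaving the tree is 0—3 (7); add 3.
Step 6: cheapest edge leaving the tree is 1—2 (11); add 2.
Step 7: cheapest edge leaving the tree is 2—4 (11); add 4.
Step 8: cheapest edge leaving the tree is 0—7 (16); add 7.
Vertex order: 1, 6, 8, 5, 0, 3, 2, 4, 7. The 8th vertex is 4.

4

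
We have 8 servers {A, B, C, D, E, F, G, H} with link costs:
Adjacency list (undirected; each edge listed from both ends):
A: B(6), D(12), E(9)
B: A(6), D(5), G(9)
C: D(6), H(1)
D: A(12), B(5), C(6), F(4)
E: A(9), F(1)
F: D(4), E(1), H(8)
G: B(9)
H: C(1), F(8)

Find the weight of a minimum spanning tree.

Prim's algorithm from D:
Step 1: cheapest edge leaving the tree is D–F (4); add F.
Step 2: cheapest edge leaving the tree is E–F (1); add E.
Step 3: cheapest edge leaving the tree is B–D (5); add B.
Step 4: cheapest edge leaving the tree is A–B (6); add A.
Step 5: cheapest edge leaving the tree is C–D (6); add C.
Step 6: cheapest edge leaving the tree is C–H (1); add H.
Step 7: cheapest edge leaving the tree is B–G (9); add G.
MST edges: D–F, E–F, B–D, A–B, C–D, C–H, B–G; total weight 4+1+5+6+6+1+9 = 32.

32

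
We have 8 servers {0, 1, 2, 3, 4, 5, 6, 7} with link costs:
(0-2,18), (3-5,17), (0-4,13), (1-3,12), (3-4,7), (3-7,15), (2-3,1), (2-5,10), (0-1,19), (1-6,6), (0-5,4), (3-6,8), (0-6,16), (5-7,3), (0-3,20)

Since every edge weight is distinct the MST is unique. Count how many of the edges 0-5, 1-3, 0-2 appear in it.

Sort edges by weight, then run Kruskal:
2-3 (1): add — endpoints in different components.
5-7 (3): add — endpoints in different components.
0-5 (4): add — endpoints in different components.
1-6 (6): add — endpoints in different components.
3-4 (7): add — endpoints in different components.
3-6 (8): add — endpoints in different components.
2-5 (10): add — endpoints in different components.
MST edge set: {2-3, 5-7, 0-5, 1-6, 3-4, 3-6, 2-5}.
Of the listed edges, {0-5} are in the MST → 1.

1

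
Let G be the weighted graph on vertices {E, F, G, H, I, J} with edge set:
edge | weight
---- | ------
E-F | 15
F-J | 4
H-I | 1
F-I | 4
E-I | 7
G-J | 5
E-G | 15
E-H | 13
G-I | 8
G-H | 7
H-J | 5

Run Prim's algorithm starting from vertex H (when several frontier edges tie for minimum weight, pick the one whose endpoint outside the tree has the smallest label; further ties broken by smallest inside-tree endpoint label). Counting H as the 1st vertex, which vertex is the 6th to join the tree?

E

Grow the tree from H using Prim:
Step 1: cheapest edge leaving the tree is H-I (1); add I.
Step 2: cheapest edge leaving the tree is F-I (4); add F.
Step 3: cheapest edge leaving the tree is F-J (4); add J.
Step 4: cheapest edge leaving the tree is G-J (5); add G.
Step 5: cheapest edge leaving the tree is E-I (7); add E.
Vertex order: H, I, F, J, G, E. The 6th vertex is E.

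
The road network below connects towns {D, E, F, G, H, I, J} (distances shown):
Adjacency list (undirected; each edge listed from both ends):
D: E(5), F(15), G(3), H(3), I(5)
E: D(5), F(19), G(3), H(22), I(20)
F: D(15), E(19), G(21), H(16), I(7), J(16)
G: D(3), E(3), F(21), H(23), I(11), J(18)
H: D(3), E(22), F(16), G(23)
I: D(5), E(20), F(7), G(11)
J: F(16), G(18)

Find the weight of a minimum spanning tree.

37

Sort edges by weight, then run Kruskal:
D—G (3): add — endpoints in different components.
D—H (3): add — endpoints in different components.
E—G (3): add — endpoints in different components.
D—E (5): skip — D and E already connected.
D—I (5): add — endpoints in different components.
F—I (7): add — endpoints in different components.
G—I (11): skip — G and I already connected.
D—F (15): skip — D and F already connected.
F—H (16): skip — F and H already connected.
F—J (16): add — endpoints in different components.
MST edges: D—G, D—H, E—G, D—I, F—I, F—J; total weight 3+3+3+5+7+16 = 37.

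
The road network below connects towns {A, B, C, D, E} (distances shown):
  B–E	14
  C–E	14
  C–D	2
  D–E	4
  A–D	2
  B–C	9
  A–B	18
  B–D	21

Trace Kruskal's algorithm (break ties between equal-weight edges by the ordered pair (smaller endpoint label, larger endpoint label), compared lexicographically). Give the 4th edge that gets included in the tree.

Kruskal's algorithm — process edges by increasing weight (ties by edge label):
A–D (2): add. Components now {A,D} {B} {C} {E}
C–D (2): add. Components now {A,C,D} {B} {E}
D–E (4): add. Components now {A,C,D,E} {B}
B–C (9): add. Components now {A,B,C,D,E}
The 4th edge added is B–C.

B-C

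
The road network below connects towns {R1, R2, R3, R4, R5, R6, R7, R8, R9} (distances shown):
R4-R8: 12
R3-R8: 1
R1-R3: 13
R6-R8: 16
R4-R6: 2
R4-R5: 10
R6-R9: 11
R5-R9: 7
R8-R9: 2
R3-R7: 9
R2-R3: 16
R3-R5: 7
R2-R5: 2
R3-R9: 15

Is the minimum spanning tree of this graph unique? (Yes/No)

No

Kruskal: consider edges lightest-first.
R3-R8 (1): add — endpoints in different components.
R2-R5 (2): add — endpoints in different components.
R4-R6 (2): add — endpoints in different components.
R8-R9 (2): add — endpoints in different components.
R3-R5 (7): add — endpoints in different components.
R5-R9 (7): skip — R9 and R5 already connected.
R3-R7 (9): add — endpoints in different components.
R4-R5 (10): add — endpoints in different components.
R6-R9 (11): skip — R9 and R6 already connected.
R4-R8 (12): skip — R4 and R8 already connected.
R1-R3 (13): add — endpoints in different components.
Non-tree edge R5-R9 has weight 7, equal to the heaviest edge on its tree cycle — swapping gives another MST of the same weight. Not unique.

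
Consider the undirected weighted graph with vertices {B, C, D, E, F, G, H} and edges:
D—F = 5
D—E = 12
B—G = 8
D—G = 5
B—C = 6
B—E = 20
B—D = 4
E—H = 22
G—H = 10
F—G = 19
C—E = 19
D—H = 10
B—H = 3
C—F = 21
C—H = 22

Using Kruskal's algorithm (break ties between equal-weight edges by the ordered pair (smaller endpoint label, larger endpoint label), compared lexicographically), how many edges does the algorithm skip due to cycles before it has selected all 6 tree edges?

3

Kruskal: consider edges lightest-first.
B—H (3): add. Components now {B,H} {C} {D} {E} {F} {G}
B—D (4): add. Components now {B,D,H} {C} {E} {F} {G}
D—F (5): add. Components now {B,D,F,H} {C} {E} {G}
D—G (5): add. Components now {B,D,F,G,H} {C} {E}
B—C (6): add. Components now {B,C,D,F,G,H} {E}
B—G (8): skip — B and G already connected.
D—H (10): skip — D and H already connected.
G—H (10): skip — G and H already connected.
D—E (12): add. Components now {B,C,D,E,F,G,H}
Edges rejected before the tree was complete: 3.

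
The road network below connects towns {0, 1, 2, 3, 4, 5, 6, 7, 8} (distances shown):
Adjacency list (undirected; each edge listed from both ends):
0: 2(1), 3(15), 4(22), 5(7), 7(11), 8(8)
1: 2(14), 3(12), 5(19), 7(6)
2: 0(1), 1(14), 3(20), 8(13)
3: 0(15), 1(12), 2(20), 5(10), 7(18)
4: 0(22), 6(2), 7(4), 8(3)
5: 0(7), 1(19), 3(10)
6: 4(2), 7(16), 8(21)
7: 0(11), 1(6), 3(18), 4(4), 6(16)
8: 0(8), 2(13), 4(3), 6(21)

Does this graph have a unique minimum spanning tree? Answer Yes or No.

Yes

Kruskal's algorithm — process edges by increasing weight (ties by edge label):
0-2 (1): add — endpoints in different components.
4-6 (2): add — endpoints in different components.
4-8 (3): add — endpoints in different components.
4-7 (4): add — endpoints in different components.
1-7 (6): add — endpoints in different components.
0-5 (7): add — endpoints in different components.
0-8 (8): add — endpoints in different components.
3-5 (10): add — endpoints in different components.
Every non-tree edge has weight strictly greater than the heaviest edge on the tree path between its endpoints, so the MST is unique.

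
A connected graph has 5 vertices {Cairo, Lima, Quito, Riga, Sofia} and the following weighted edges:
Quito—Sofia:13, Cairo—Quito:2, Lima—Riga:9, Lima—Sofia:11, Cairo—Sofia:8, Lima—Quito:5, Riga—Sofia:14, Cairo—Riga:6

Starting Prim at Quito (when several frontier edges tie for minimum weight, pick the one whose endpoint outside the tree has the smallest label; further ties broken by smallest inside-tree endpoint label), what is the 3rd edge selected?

Cairo-Riga

Prim's algorithm from Quito:
Step 1: frontier [Cairo—Quito 2, Lima—Quito 5, Quito—Sofia 13] → take Cairo—Quito (2); add Cairo.
Step 2: frontier [Cairo—Riga 6, Cairo—Sofia 8, Lima—Quito 5, Quito—Sofia 13] → take Lima—Quito (5); add Lima.
Step 3: frontier [Cairo—Riga 6, Cairo—Sofia 8, Lima—Riga 9, Lima—Sofia 11, Quito—Sofia 13] → take Cairo—Riga (6); add Riga.
Step 4: frontier [Cairo—Sofia 8, Lima—Sofia 11, Quito—Sofia 13, Riga—Sofia 14] → take Cairo—Sofia (8); add Sofia.
The 3rd edge added is Cairo—Riga.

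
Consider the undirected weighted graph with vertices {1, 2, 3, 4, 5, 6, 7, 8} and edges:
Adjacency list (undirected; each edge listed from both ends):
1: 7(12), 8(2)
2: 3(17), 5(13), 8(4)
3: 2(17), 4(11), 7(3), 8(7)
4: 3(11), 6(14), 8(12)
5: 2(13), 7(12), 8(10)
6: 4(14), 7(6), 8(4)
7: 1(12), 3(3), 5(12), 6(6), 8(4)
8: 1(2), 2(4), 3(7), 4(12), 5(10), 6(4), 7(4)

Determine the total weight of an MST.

38

Kruskal's algorithm — process edges by increasing weight (ties by edge label):
1—8 (2): add — endpoints in different components.
3—7 (3): add — endpoints in different components.
2—8 (4): add — endpoints in different components.
6—8 (4): add — endpoints in different components.
7—8 (4): add — endpoints in different components.
6—7 (6): skip — 6 and 7 already connected.
3—8 (7): skip — 3 and 8 already connected.
5—8 (10): add — endpoints in different components.
3—4 (11): add — endpoints in different components.
MST edges: 1—8, 3—7, 2—8, 6—8, 7—8, 5—8, 3—4; total weight 2+3+4+4+4+10+11 = 38.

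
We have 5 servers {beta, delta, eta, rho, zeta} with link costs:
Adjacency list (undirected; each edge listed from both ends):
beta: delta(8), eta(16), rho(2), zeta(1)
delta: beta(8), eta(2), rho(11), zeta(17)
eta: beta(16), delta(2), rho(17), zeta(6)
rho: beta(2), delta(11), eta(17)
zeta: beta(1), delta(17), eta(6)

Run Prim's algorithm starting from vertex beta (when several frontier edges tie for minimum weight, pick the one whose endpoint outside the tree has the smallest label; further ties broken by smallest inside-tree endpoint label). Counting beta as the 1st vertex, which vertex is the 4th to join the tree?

Prim, starting at beta.
Step 1: frontier [beta—zeta 1, beta—rho 2, beta—delta 8, beta—eta 16] → take beta—zeta (1); add zeta.
Step 2: frontier [beta—rho 2, beta—delta 8, beta—eta 16, eta—zeta 6, delta—zeta 17] → take beta—rho (2); add rho.
Step 3: frontier [beta—delta 8, beta—eta 16, delta—rho 11, eta—rho 17, eta—zeta 6, delta—zeta 17] → take eta—zeta (6); add eta.
Step 4: frontier [beta—delta 8, delta—eta 2, delta—rho 11, delta—zeta 17] → take delta—eta (2); add delta.
Vertex order: beta, zeta, rho, eta, delta. The 4th vertex is eta.

eta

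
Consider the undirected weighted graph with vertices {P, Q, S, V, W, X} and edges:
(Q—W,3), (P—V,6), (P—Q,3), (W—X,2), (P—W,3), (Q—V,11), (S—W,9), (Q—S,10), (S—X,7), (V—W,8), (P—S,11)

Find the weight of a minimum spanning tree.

Grow the tree from W using Prim:
Step 1: frontier [W—X 2, P—W 3, Q—W 3, V—W 8, S—W 9] → take W—X (2); add X.
Step 2: frontier [P—W 3, Q—W 3, V—W 8, S—W 9, S—X 7] → take P—W (3); add P.
Step 3: frontier [P—Q 3, P—V 6, P—S 11, Q—W 3, V—W 8, S—W 9, S—X 7] → take P—Q (3); add Q.
Step 4: frontier [P—V 6, P—S 11, Q—S 10, Q—V 11, V—W 8, S—W 9, S—X 7] → take P—V (6); add V.
Step 5: frontier [P—S 11, Q—S 10, S—W 9, S—X 7] → take S—X (7); add S.
MST edges: W—X, P—W, P—Q, P—V, S—X; total weight 2+3+3+6+7 = 21.

21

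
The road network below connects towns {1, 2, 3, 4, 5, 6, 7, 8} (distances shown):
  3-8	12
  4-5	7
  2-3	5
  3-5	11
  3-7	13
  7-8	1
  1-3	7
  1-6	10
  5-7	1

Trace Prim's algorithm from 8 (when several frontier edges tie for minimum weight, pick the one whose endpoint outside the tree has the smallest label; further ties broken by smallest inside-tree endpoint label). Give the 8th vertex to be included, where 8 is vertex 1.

6

Prim's algorithm from 8:
Step 1: cheapest edge leaving the tree is 7-8 (1); add 7.
Step 2: cheapest edge leaving the tree is 5-7 (1); add 5.
Step 3: cheapest edge leaving the tree is 4-5 (7); add 4.
Step 4: cheapest edge leaving the tree is 3-5 (11); add 3.
Step 5: cheapest edge leaving the tree is 2-3 (5); add 2.
Step 6: cheapest edge leaving the tree is 1-3 (7); add 1.
Step 7: cheapest edge leaving the tree is 1-6 (10); add 6.
Vertex order: 8, 7, 5, 4, 3, 2, 1, 6. The 8th vertex is 6.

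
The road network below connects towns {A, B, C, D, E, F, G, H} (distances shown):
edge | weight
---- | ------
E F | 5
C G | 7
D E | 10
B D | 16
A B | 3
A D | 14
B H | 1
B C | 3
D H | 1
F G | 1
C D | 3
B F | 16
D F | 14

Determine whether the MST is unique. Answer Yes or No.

No

Sort edges by weight, then run Kruskal:
B H (1): add — endpoints in different components.
D H (1): add — endpoints in different components.
F G (1): add — endpoints in different components.
A B (3): add — endpoints in different components.
B C (3): add — endpoints in different components.
C D (3): skip — C and D already connected.
E F (5): add — endpoints in different components.
C G (7): add — endpoints in different components.
Non-tree edge C D has weight 3, equal to the heaviest edge on its tree cycle — swapping gives another MST of the same weight. Not unique.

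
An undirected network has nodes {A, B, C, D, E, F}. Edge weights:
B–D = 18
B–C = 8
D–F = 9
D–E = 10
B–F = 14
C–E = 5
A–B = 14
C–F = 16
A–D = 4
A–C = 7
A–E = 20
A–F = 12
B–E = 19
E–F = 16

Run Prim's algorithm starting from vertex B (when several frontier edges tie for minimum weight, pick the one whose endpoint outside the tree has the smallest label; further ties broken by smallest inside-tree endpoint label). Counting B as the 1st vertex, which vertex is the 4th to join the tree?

Prim's algorithm from B:
Step 1: cheapest edge leaving the tree is B–C (8); add C.
Step 2: cheapest edge leaving the tree is C–E (5); add E.
Step 3: cheapest edge leaving the tree is A–C (7); add A.
Step 4: cheapest edge leaving the tree is A–D (4); add D.
Step 5: cheapest edge leaving the tree is D–F (9); add F.
Vertex order: B, C, E, A, D, F. The 4th vertex is A.

A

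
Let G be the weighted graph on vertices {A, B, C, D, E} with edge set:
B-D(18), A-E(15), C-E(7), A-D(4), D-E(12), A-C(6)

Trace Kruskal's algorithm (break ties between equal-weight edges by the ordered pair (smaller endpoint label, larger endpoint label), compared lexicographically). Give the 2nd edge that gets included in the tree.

A-C

Kruskal: consider edges lightest-first.
A-D (4): add. Components now {A,D} {B} {C} {E}
A-C (6): add. Components now {A,C,D} {B} {E}
C-E (7): add. Components now {A,C,D,E} {B}
D-E (12): skip — D and E already connected.
A-E (15): skip — A and E already connected.
B-D (18): add. Components now {A,B,C,D,E}
The 2nd edge added is A-C.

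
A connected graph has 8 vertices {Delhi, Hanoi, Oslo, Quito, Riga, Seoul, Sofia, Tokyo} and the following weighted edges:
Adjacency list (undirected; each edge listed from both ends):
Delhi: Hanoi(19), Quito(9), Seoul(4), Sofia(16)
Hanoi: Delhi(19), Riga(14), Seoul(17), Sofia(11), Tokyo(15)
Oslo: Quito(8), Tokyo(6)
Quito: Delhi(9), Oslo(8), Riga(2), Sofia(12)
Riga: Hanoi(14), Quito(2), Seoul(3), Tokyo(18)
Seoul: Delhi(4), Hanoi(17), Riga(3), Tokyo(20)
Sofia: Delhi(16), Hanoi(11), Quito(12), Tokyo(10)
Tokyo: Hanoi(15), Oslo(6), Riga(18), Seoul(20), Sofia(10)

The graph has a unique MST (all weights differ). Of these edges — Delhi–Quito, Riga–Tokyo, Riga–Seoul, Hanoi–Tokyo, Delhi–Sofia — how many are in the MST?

Kruskal: consider edges lightest-first.
Quito–Riga (2): add — endpoints in different components.
Riga–Seoul (3): add — endpoints in different components.
Delhi–Seoul (4): add — endpoints in different components.
Oslo–Tokyo (6): add — endpoints in different components.
Oslo–Quito (8): add — endpoints in different components.
Delhi–Quito (9): skip — Quito and Delhi already connected.
Sofia–Tokyo (10): add — endpoints in different components.
Hanoi–Sofia (11): add — endpoints in different components.
MST edge set: {Quito–Riga, Riga–Seoul, Delhi–Seoul, Oslo–Tokyo, Oslo–Quito, Sofia–Tokyo, Hanoi–Sofia}.
Of the listed edges, {Riga–Seoul} are in the MST → 1.

1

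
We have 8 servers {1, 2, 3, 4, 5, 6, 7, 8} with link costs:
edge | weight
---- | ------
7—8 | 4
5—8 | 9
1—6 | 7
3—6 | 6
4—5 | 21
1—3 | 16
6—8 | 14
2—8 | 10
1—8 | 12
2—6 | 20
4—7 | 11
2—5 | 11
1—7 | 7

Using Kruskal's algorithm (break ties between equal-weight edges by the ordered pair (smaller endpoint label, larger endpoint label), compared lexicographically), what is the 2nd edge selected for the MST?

3-6

Kruskal's algorithm — process edges by increasing weight (ties by edge label):
7—8 (4): add — endpoints in different components.
3—6 (6): add — endpoints in different components.
1—6 (7): add — endpoints in different components.
1—7 (7): add — endpoints in different components.
5—8 (9): add — endpoints in different components.
2—8 (10): add — endpoints in different components.
2—5 (11): skip — 2 and 5 already connected.
4—7 (11): add — endpoints in different components.
The 2nd edge added is 3—6.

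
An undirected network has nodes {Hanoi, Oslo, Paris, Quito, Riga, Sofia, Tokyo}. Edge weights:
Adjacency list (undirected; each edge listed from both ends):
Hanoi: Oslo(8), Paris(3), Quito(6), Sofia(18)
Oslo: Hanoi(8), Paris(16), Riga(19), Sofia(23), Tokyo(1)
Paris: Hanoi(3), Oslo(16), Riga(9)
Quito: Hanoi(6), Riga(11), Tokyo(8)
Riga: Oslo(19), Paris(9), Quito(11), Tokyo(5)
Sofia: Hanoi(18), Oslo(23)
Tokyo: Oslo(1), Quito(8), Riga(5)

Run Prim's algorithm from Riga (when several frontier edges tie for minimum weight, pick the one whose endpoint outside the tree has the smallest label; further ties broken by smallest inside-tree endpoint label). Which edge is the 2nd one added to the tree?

Oslo-Tokyo

Prim, starting at Riga.
Step 1: frontier [Riga-Tokyo 5, Paris-Riga 9, Quito-Riga 11, Oslo-Riga 19] → take Riga-Tokyo (5); add Tokyo.
Step 2: frontier [Paris-Riga 9, Quito-Riga 11, Oslo-Riga 19, Oslo-Tokyo 1, Quito-Tokyo 8] → take Oslo-Tokyo (1); add Oslo.
Step 3: frontier [Hanoi-Oslo 8, Oslo-Paris 16, Oslo-Sofia 23, Paris-Riga 9, Quito-Riga 11, Quito-Tokyo 8] → take Hanoi-Oslo (8); add Hanoi.
Step 4: frontier [Hanoi-Paris 3, Hanoi-Quito 6, Hanoi-Sofia 18, Oslo-Paris 16, Oslo-Sofia 23, Paris-Riga 9, Quito-Riga 11, Quito-Tokyo 8] → take Hanoi-Paris (3); add Paris.
Step 5: frontier [Hanoi-Quito 6, Hanoi-Sofia 18, Oslo-Sofia 23, Quito-Riga 11, Quito-Tokyo 8] → take Hanoi-Quito (6); add Quito.
Step 6: frontier [Hanoi-Sofia 18, Oslo-Sofia 23] → take Hanoi-Sofia (18); add Sofia.
The 2nd edge added is Oslo-Tokyo.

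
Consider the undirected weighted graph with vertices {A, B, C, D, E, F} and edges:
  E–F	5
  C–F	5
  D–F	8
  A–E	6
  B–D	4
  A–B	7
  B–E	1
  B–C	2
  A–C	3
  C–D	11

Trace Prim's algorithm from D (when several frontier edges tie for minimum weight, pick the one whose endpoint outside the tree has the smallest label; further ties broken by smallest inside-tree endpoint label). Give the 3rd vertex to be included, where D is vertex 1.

E

Grow the tree from D using Prim:
Step 1: frontier [B–D 4, D–F 8, C–D 11] → take B–D (4); add B.
Step 2: frontier [B–E 1, B–C 2, A–B 7, D–F 8, C–D 11] → take B–E (1); add E.
Step 3: frontier [B–C 2, A–B 7, D–F 8, C–D 11, E–F 5, A–E 6] → take B–C (2); add C.
Step 4: frontier [A–B 7, A–C 3, C–F 5, D–F 8, E–F 5, A–E 6] → take A–C (3); add A.
Step 5: frontier [C–F 5, D–F 8, E–F 5] → take C–F (5); add F.
Vertex order: D, B, E, C, A, F. The 3rd vertex is E.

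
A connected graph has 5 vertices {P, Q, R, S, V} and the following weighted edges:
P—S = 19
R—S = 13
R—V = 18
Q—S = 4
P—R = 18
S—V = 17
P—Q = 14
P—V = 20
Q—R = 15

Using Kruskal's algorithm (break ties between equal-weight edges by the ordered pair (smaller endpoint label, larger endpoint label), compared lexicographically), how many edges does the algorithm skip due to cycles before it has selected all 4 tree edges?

Kruskal: consider edges lightest-first.
Q—S (4): add — endpoints in different components.
R—S (13): add — endpoints in different components.
P—Q (14): add — endpoints in different components.
Q—R (15): skip — R and Q already connected.
S—V (17): add — endpoints in different components.
Edges rejected before the tree was complete: 1.

1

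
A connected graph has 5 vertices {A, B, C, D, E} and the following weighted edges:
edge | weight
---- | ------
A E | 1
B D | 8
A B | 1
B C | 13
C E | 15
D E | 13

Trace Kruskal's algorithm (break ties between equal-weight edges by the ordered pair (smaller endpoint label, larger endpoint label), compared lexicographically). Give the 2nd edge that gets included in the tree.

Kruskal: consider edges lightest-first.
A B (1): add — endpoints in different components.
A E (1): add — endpoints in different components.
B D (8): add — endpoints in different components.
B C (13): add — endpoints in different components.
The 2nd edge added is A E.

A-E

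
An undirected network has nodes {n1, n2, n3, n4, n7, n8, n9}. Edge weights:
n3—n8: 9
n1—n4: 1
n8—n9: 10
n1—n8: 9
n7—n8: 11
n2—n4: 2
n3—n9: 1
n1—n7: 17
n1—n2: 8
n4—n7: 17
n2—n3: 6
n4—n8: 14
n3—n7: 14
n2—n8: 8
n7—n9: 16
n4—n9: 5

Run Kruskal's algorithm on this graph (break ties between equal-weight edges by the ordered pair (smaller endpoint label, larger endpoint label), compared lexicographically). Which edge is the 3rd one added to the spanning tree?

n2-n4

Kruskal's algorithm — process edges by increasing weight (ties by edge label):
n1—n4 (1): add — endpoints in different components.
n3—n9 (1): add — endpoints in different components.
n2—n4 (2): add — endpoints in different components.
n4—n9 (5): add — endpoints in different components.
n2—n3 (6): skip — n3 and n2 already connected.
n1—n2 (8): skip — n2 and n1 already connected.
n2—n8 (8): add — endpoints in different components.
n1—n8 (9): skip — n1 and n8 already connected.
n3—n8 (9): skip — n3 and n8 already connected.
n8—n9 (10): skip — n9 and n8 already connected.
n7—n8 (11): add — endpoints in different components.
The 3rd edge added is n2—n4.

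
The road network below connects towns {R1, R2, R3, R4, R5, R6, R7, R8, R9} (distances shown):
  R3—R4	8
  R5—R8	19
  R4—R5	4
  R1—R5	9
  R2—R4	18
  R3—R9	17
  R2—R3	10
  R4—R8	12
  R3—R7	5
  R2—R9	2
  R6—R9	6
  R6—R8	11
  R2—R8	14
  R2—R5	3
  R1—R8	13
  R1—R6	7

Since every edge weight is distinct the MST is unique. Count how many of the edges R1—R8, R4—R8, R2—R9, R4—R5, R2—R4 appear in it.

Sort edges by weight, then run Kruskal:
R2—R9 (2): add — endpoints in different components.
R2—R5 (3): add — endpoints in different components.
R4—R5 (4): add — endpoints in different components.
R3—R7 (5): add — endpoints in different components.
R6—R9 (6): add — endpoints in different components.
R1—R6 (7): add — endpoints in different components.
R3—R4 (8): add — endpoints in different components.
R1—R5 (9): skip — R1 and R5 already connected.
R2—R3 (10): skip — R2 and R3 already connected.
R6—R8 (11): add — endpoints in different components.
MST edge set: {R2—R9, R2—R5, R4—R5, R3—R7, R6—R9, R1—R6, R3—R4, R6—R8}.
Of the listed edges, {R2—R9, R4—R5} are in the MST → 2.

2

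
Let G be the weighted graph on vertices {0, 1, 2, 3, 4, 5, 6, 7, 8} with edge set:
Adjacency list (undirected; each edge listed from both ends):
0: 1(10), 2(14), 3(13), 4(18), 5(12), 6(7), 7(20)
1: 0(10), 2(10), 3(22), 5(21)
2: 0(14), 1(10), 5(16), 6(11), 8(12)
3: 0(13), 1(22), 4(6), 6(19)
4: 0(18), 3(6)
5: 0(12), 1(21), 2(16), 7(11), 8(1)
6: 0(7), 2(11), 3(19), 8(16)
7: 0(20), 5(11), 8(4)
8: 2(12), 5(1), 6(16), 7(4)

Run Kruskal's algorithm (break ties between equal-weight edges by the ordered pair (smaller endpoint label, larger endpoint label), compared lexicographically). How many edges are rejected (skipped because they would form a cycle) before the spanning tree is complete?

Kruskal's algorithm — process edges by increasing weight (ties by edge label):
5—8 (1): add — endpoints in different components.
7—8 (4): add — endpoints in different components.
3—4 (6): add — endpoints in different components.
0—6 (7): add — endpoints in different components.
0—1 (10): add — endpoints in different components.
1—2 (10): add — endpoints in different components.
2—6 (11): skip — 2 and 6 already connected.
5—7 (11): skip — 5 and 7 already connected.
0—5 (12): add — endpoints in different components.
2—8 (12): skip — 2 and 8 already connected.
0—3 (13): add — endpoints in different components.
Edges rejected before the tree was complete: 3.

3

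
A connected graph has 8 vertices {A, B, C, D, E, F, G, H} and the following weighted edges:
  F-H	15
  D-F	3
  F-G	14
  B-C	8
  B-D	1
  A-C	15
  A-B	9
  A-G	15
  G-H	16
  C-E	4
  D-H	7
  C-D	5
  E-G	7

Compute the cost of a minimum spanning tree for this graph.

36

Sort edges by weight, then run Kruskal:
B-D (1): add — endpoints in different components.
D-F (3): add — endpoints in different components.
C-E (4): add — endpoints in different components.
C-D (5): add — endpoints in different components.
D-H (7): add — endpoints in different components.
E-G (7): add — endpoints in different components.
B-C (8): skip — B and C already connected.
A-B (9): add — endpoints in different components.
MST edges: B-D, D-F, C-E, C-D, D-H, E-G, A-B; total weight 1+3+4+5+7+7+9 = 36.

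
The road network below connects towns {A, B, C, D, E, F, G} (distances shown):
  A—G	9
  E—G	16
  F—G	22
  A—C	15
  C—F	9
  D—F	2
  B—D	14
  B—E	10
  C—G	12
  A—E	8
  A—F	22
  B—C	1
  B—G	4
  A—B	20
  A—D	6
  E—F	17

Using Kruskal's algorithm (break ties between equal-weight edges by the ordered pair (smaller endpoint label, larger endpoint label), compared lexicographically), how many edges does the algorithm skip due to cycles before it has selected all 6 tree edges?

0

Sort edges by weight, then run Kruskal:
B—C (1): add. Components now {A} {B,C} {D} {E} {F} {G}
D—F (2): add. Components now {A} {B,C} {D,F} {E} {G}
B—G (4): add. Components now {A} {B,C,G} {D,F} {E}
A—D (6): add. Components now {A,D,F} {B,C,G} {E}
A—E (8): add. Components now {A,D,E,F} {B,C,G}
A—G (9): add. Components now {A,B,C,D,E,F,G}
Edges rejected before the tree was complete: 0.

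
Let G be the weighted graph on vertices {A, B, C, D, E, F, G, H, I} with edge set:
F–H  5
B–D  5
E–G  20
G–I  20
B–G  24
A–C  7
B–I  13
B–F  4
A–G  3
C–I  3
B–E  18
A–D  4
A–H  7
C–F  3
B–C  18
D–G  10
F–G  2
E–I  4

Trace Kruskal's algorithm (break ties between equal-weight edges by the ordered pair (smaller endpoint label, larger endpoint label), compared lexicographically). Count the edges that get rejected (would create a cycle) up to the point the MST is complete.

1

Sort edges by weight, then run Kruskal:
F–G (2): add — endpoints in different components.
A–G (3): add — endpoints in different components.
C–F (3): add — endpoints in different components.
C–I (3): add — endpoints in different components.
A–D (4): add — endpoints in different components.
B–F (4): add — endpoints in different components.
E–I (4): add — endpoints in different components.
B–D (5): skip — B and D already connected.
F–H (5): add — endpoints in different components.
Edges rejected before the tree was complete: 1.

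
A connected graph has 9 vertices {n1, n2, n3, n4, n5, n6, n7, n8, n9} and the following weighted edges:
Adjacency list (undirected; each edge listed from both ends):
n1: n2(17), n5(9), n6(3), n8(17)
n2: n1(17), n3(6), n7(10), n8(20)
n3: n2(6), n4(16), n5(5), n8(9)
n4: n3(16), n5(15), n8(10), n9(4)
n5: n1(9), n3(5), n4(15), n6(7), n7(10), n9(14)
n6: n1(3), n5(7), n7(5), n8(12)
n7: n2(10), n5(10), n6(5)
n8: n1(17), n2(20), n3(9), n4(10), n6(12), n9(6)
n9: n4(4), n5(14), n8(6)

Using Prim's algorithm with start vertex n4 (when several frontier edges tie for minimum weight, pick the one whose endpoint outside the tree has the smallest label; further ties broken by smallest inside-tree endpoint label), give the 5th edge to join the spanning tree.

Grow the tree from n4 using Prim:
Step 1: cheapest edge leaving the tree is n4—n9 (4); add n9.
Step 2: cheapest edge leaving the tree is n8—n9 (6); add n8.
Step 3: cheapest edge leaving the tree is n3—n8 (9); add n3.
Step 4: cheapest edge leaving the tree is n3—n5 (5); add n5.
Step 5: cheapest edge leaving the tree is n2—n3 (6); add n2.
Step 6: cheapest edge leaving the tree is n5—n6 (7); add n6.
Step 7: cheapest edge leaving the tree is n1—n6 (3); add n1.
Step 8: cheapest edge leaving the tree is n6—n7 (5); add n7.
The 5th edge added is n2—n3.

n2-n3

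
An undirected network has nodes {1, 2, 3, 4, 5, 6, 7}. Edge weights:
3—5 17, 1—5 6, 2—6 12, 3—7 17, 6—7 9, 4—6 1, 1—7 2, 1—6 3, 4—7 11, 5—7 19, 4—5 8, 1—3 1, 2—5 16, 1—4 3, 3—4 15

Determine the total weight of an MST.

25

Prim's algorithm from 1:
Step 1: cheapest edge leaving the tree is 1—3 (1); add 3.
Step 2: cheapest edge leaving the tree is 1—7 (2); add 7.
Step 3: cheapest edge leaving the tree is 1—4 (3); add 4.
Step 4: cheapest edge leaving the tree is 4—6 (1); add 6.
Step 5: cheapest edge leaving the tree is 1—5 (6); add 5.
Step 6: cheapest edge leaving the tree is 2—6 (12); add 2.
MST edges: 1—3, 1—7, 1—4, 4—6, 1—5, 2—6; total weight 1+2+3+1+6+12 = 25.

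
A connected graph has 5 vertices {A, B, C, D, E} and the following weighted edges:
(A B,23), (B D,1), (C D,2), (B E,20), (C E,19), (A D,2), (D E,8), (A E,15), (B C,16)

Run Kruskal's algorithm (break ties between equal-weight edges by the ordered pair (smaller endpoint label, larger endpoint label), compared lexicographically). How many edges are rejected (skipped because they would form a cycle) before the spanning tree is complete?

0

Sort edges by weight, then run Kruskal:
B D (1): add — endpoints in different components.
A D (2): add — endpoints in different components.
C D (2): add — endpoints in different components.
D E (8): add — endpoints in different components.
Edges rejected before the tree was complete: 0.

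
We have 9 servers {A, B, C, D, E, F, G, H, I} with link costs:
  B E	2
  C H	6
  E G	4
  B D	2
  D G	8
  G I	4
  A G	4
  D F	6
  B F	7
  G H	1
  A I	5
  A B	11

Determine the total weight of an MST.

Kruskal's algorithm — process edges by increasing weight (ties by edge label):
G H (1): add — endpoints in different components.
B D (2): add — endpoints in different components.
B E (2): add — endpoints in different components.
A G (4): add — endpoints in different components.
E G (4): add — endpoints in different components.
G I (4): add — endpoints in different components.
A I (5): skip — A and I already connected.
C H (6): add — endpoints in different components.
D F (6): add — endpoints in different components.
MST edges: G H, B D, B E, A G, E G, G I, C H, D F; total weight 1+2+2+4+4+4+6+6 = 29.

29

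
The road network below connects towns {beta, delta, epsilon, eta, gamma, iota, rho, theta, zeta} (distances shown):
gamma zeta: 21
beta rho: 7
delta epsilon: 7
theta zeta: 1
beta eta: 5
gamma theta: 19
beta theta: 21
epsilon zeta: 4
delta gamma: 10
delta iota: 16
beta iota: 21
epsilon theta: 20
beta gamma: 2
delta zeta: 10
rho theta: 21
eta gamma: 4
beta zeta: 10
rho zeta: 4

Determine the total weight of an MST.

Prim's algorithm from eta:
Step 1: cheapest edge leaving the tree is eta gamma (4); add gamma.
Step 2: cheapest edge leaving the tree is beta gamma (2); add beta.
Step 3: cheapest edge leaving the tree is beta rho (7); add rho.
Step 4: cheapest edge leaving the tree is rho zeta (4); add zeta.
Step 5: cheapest edge leaving the tree is theta zeta (1); add theta.
Step 6: cheapest edge leaving the tree is epsilon zeta (4); add epsilon.
Step 7: cheapest edge leaving the tree is delta epsilon (7); add delta.
Step 8: cheapest edge leaving the tree is delta iota (16); add iota.
MST edges: eta gamma, beta gamma, beta rho, rho zeta, theta zeta, epsilon zeta, delta epsilon, delta iota; total weight 4+2+7+4+1+4+7+16 = 45.

45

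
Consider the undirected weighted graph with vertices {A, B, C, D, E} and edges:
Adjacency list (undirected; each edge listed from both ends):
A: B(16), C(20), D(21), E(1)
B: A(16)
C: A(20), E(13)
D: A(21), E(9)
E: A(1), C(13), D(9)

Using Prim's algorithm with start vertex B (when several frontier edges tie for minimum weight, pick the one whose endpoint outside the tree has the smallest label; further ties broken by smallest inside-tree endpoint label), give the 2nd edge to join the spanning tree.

A-E

Grow the tree from B using Prim:
Step 1: cheapest edge leaving the tree is A-B (16); add A.
Step 2: cheapest edge leaving the tree is A-E (1); add E.
Step 3: cheapest edge leaving the tree is D-E (9); add D.
Step 4: cheapest edge leaving the tree is C-E (13); add C.
The 2nd edge added is A-E.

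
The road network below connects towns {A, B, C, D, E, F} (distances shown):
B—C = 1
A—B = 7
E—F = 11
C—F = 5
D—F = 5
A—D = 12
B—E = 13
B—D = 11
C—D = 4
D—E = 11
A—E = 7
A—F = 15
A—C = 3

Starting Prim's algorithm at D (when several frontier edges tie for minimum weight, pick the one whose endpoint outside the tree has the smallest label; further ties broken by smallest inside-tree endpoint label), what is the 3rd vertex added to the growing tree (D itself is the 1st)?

B

Grow the tree from D using Prim:
Step 1: cheapest edge leaving the tree is C—D (4); add C.
Step 2: cheapest edge leaving the tree is B—C (1); add B.
Step 3: cheapest edge leaving the tree is A—C (3); add A.
Step 4: cheapest edge leaving the tree is C—F (5); add F.
Step 5: cheapest edge leaving the tree is A—E (7); add E.
Vertex order: D, C, B, A, F, E. The 3rd vertex is B.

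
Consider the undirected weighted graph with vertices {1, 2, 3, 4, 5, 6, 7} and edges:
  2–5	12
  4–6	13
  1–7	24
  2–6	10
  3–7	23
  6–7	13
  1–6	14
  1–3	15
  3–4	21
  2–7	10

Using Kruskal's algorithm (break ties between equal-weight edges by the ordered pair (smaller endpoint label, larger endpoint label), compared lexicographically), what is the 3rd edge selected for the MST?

Kruskal: consider edges lightest-first.
2–6 (10): add — endpoints in different components.
2–7 (10): add — endpoints in different components.
2–5 (12): add — endpoints in different components.
4–6 (13): add — endpoints in different components.
6–7 (13): skip — 6 and 7 already connected.
1–6 (14): add — endpoints in different components.
1–3 (15): add — endpoints in different components.
The 3rd edge added is 2–5.

2-5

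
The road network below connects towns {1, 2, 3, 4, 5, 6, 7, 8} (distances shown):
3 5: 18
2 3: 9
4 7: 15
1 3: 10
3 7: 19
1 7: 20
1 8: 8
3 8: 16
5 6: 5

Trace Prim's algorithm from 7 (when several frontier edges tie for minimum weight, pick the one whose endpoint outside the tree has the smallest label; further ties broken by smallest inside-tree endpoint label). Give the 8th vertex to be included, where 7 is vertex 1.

6

Grow the tree from 7 using Prim:
Step 1: cheapest edge leaving the tree is 4 7 (15); add 4.
Step 2: cheapest edge leaving the tree is 3 7 (19); add 3.
Step 3: cheapest edge leaving the tree is 2 3 (9); add 2.
Step 4: cheapest edge leaving the tree is 1 3 (10); add 1.
Step 5: cheapest edge leaving the tree is 1 8 (8); add 8.
Step 6: cheapest edge leaving the tree is 3 5 (18); add 5.
Step 7: cheapest edge leaving the tree is 5 6 (5); add 6.
Vertex order: 7, 4, 3, 2, 1, 8, 5, 6. The 8th vertex is 6.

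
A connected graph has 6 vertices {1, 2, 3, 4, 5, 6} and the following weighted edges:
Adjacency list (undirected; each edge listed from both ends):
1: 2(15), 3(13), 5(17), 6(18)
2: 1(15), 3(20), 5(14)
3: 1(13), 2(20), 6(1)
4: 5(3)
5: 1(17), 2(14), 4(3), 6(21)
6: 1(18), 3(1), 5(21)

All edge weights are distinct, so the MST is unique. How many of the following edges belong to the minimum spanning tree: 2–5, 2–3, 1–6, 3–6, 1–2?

3

Kruskal: consider edges lightest-first.
3–6 (1): add. Components now {1} {2} {3,6} {4} {5}
4–5 (3): add. Components now {1} {2} {3,6} {4,5}
1–3 (13): add. Components now {1,3,6} {2} {4,5}
2–5 (14): add. Components now {1,3,6} {2,4,5}
1–2 (15): add. Components now {1,2,3,4,5,6}
MST edge set: {3–6, 4–5, 1–3, 2–5, 1–2}.
Of the listed edges, {2–5, 3–6, 1–2} are in the MST → 3.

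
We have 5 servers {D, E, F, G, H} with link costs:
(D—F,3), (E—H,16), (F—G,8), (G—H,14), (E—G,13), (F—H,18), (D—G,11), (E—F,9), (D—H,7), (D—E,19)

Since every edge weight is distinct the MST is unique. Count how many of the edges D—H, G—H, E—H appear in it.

1

Kruskal: consider edges lightest-first.
D—F (3): add. Components now {D,F} {E} {G} {H}
D—H (7): add. Components now {D,F,H} {E} {G}
F—G (8): add. Components now {D,F,G,H} {E}
E—F (9): add. Components now {D,E,F,G,H}
MST edge set: {D—F, D—H, F—G, E—F}.
Of the listed edges, {D—H} are in the MST → 1.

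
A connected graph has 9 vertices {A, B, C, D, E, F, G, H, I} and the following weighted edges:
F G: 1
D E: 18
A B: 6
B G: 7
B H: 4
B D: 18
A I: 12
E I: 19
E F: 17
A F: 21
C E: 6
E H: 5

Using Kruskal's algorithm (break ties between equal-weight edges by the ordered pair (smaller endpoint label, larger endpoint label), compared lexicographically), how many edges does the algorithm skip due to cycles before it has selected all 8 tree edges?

Kruskal's algorithm — process edges by increasing weight (ties by edge label):
F G (1): add — endpoints in different components.
B H (4): add — endpoints in different components.
E H (5): add — endpoints in different components.
A B (6): add — endpoints in different components.
C E (6): add — endpoints in different components.
B G (7): add — endpoints in different components.
A I (12): add — endpoints in different components.
E F (17): skip — E and F already connected.
B D (18): add — endpoints in different components.
Edges rejected before the tree was complete: 1.

1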